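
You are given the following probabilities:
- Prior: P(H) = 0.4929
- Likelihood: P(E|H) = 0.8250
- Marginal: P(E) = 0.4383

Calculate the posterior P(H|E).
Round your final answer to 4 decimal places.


Using Bayes' theorem:

P(H|E) = P(E|H) × P(H) / P(E)
       = 0.8250 × 0.4929 / 0.4383
       = 0.40664250 / 0.4383
       = 0.9278

The evidence strengthens our belief in H.
Prior: 0.4929 → Posterior: 0.9278


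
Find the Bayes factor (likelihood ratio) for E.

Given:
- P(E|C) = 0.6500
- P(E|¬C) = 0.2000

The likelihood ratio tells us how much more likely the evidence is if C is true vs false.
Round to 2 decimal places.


Likelihood Ratio (LR) = P(E|C) / P(E|¬C)

LR = 0.6500 / 0.2000
   = 3.25

The evidence is 3.25 times more likely if C is true than if C is false.
LR > 1, so observing E raises the odds in favor of C.


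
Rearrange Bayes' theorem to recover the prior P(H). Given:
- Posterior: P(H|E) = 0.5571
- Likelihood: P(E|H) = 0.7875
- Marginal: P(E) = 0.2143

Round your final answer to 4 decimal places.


From Bayes' theorem: P(H|E) = P(E|H) × P(H) / P(E)

Rearranging for P(H):
P(H) = P(H|E) × P(E) / P(E|H)
     = 0.5571 × 0.2143 / 0.7875
     = 0.11938653 / 0.7875
     = 0.1516


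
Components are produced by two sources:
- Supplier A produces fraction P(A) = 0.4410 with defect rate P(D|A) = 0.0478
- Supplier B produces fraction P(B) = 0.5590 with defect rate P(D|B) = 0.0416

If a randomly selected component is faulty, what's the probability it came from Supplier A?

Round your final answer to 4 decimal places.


Let A = from Supplier A, D = faulty

Given:
- P(A) = 0.4410, P(B) = 0.5590
- P(D|A) = 0.0478, P(D|B) = 0.0416

Step 1: Find P(D)
P(D) = P(D|A)P(A) + P(D|B)P(B)
     = 0.0478 × 0.4410 + 0.0416 × 0.5590
     = 0.02107980 + 0.02325440
     = 0.04433420

Step 2: Apply Bayes' theorem
P(A|D) = P(D|A)P(A) / P(D)
       = 0.02107980 / 0.04433420
       = 0.4755


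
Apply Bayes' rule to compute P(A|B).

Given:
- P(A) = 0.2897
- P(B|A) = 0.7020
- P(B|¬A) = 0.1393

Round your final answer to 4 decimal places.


Bayes' theorem: P(A|B) = P(B|A) × P(A) / P(B)

Step 1: Calculate P(B) using law of total probability
P(B) = P(B|A)P(A) + P(B|¬A)P(¬A)
     = 0.7020 × 0.2897 + 0.1393 × 0.7103
     = 0.20336940 + 0.09894479
     = 0.30231419

Step 2: Apply Bayes' theorem
P(A|B) = P(B|A) × P(A) / P(B)
       = 0.20336940 / 0.30231419
       = 0.6727


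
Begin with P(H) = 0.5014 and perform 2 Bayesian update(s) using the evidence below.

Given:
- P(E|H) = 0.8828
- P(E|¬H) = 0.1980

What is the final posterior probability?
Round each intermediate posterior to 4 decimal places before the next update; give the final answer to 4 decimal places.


Sequential Bayesian updating:

Initial prior: P(H) = 0.5014

Update 1:
  P(E) = 0.8828 × 0.5014 + 0.1980 × 0.4986 = 0.44263592 + 0.09872280 = 0.54135872
  P(H|E) = 0.44263592 / 0.54135872 = 0.8176

Update 2:
  P(E) = 0.8828 × 0.8176 + 0.1980 × 0.1824 = 0.72177728 + 0.03611520 = 0.75789248
  P(H|E) = 0.72177728 / 0.75789248 = 0.9523

Final posterior: 0.9523


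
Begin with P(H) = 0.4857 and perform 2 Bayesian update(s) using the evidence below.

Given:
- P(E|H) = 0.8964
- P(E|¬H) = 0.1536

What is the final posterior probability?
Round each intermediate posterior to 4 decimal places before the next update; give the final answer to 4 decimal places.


Sequential Bayesian updating:

Initial prior: P(H) = 0.4857

Update 1:
  P(E) = 0.8964 × 0.4857 + 0.1536 × 0.5143 = 0.43538148 + 0.07899648 = 0.51437796
  P(H|E) = 0.43538148 / 0.51437796 = 0.8464

Update 2:
  P(E) = 0.8964 × 0.8464 + 0.1536 × 0.1536 = 0.75871296 + 0.02359296 = 0.78230592
  P(H|E) = 0.75871296 / 0.78230592 = 0.9698

Final posterior: 0.9698


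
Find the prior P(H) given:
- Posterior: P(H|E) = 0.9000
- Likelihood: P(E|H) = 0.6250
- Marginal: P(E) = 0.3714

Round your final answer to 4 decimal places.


From Bayes' theorem: P(H|E) = P(E|H) × P(H) / P(E)

Rearranging for P(H):
P(H) = P(H|E) × P(E) / P(E|H)
     = 0.9000 × 0.3714 / 0.6250
     = 0.33426000 / 0.6250
     = 0.5348


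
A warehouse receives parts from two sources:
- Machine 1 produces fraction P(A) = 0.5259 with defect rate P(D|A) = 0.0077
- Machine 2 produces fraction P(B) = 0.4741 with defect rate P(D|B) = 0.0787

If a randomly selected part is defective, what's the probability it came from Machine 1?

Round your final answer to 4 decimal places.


Let A = from Machine 1, D = defective

Given:
- P(A) = 0.5259, P(B) = 0.4741
- P(D|A) = 0.0077, P(D|B) = 0.0787

Step 1: Find P(D)
P(D) = P(D|A)P(A) + P(D|B)P(B)
     = 0.0077 × 0.5259 + 0.0787 × 0.4741
     = 0.00404943 + 0.03731167
     = 0.04136110

Step 2: Apply Bayes' theorem
P(A|D) = P(D|A)P(A) / P(D)
       = 0.00404943 / 0.04136110
       = 0.0979


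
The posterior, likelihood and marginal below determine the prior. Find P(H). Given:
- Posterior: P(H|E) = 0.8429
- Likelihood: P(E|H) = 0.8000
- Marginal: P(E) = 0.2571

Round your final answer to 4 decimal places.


From Bayes' theorem: P(H|E) = P(E|H) × P(H) / P(E)

Rearranging for P(H):
P(H) = P(H|E) × P(E) / P(E|H)
     = 0.8429 × 0.2571 / 0.8000
     = 0.21670959 / 0.8000
     = 0.2709


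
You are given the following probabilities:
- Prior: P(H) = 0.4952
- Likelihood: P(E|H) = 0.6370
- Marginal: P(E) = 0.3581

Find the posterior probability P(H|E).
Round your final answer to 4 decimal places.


Using Bayes' theorem:

P(H|E) = P(E|H) × P(H) / P(E)
       = 0.6370 × 0.4952 / 0.3581
       = 0.31544240 / 0.3581
       = 0.8809

The evidence strengthens our belief in H.
Prior: 0.4952 → Posterior: 0.8809


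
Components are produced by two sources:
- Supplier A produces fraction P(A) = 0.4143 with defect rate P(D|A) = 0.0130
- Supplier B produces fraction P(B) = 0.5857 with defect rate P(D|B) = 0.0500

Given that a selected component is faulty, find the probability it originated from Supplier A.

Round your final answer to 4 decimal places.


Let A = from Supplier A, D = faulty

Given:
- P(A) = 0.4143, P(B) = 0.5857
- P(D|A) = 0.0130, P(D|B) = 0.0500

Step 1: Find P(D)
P(D) = P(D|A)P(A) + P(D|B)P(B)
     = 0.0130 × 0.4143 + 0.0500 × 0.5857
     = 0.00538590 + 0.02928500
     = 0.03467090

Step 2: Apply Bayes' theorem
P(A|D) = P(D|A)P(A) / P(D)
       = 0.00538590 / 0.03467090
       = 0.1553


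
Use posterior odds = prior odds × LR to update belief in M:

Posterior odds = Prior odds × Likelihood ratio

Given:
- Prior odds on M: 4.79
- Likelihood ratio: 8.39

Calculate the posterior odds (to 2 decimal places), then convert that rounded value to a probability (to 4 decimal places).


Step 1: Calculate posterior odds
Posterior odds = Prior odds × LR
               = 4.79 × 8.39
               = 40.19

Step 2: Convert to probability
P(M|E) = Posterior odds / (1 + Posterior odds)
       = 40.19 / (1 + 40.19)
       = 40.19 / 41.19
       = 0.9757

The evidence increased P(M) from 0.8273 to 0.9757.


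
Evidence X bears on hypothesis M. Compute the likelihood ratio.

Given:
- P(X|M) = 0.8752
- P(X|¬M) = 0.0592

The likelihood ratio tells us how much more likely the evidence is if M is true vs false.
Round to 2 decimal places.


Likelihood Ratio (LR) = P(X|M) / P(X|¬M)

LR = 0.8752 / 0.0592
   = 14.78

The evidence is 14.78 times more likely if M is true than if M is false.
Since LR > 1, the evidence supports M over ¬M.


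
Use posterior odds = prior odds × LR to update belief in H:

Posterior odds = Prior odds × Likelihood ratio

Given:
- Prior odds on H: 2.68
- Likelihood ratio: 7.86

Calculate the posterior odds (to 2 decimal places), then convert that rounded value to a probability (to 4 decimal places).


Step 1: Calculate posterior odds
Posterior odds = Prior odds × LR
               = 2.68 × 7.86
               = 21.06

Step 2: Convert to probability
P(H|E) = Posterior odds / (1 + Posterior odds)
       = 21.06 / (1 + 21.06)
       = 21.06 / 22.06
       = 0.9547

The evidence increased P(H) from 0.7283 to 0.9547.


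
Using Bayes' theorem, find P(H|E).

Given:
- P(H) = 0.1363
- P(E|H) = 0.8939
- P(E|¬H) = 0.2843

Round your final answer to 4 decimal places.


Bayes' theorem: P(H|E) = P(E|H) × P(H) / P(E)

Step 1: Calculate P(E) using law of total probability
P(E) = P(E|H)P(H) + P(E|¬H)P(¬H)
     = 0.8939 × 0.1363 + 0.2843 × 0.8637
     = 0.12183857 + 0.24554991
     = 0.36738848

Step 2: Apply Bayes' theorem
P(H|E) = P(E|H) × P(H) / P(E)
       = 0.12183857 / 0.36738848
       = 0.3316


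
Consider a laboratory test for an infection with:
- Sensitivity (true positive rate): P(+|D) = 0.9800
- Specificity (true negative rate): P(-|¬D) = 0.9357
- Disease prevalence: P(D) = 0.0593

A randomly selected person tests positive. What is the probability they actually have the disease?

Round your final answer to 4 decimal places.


Let D = has disease, + = positive test

Given:
- P(D) = 0.0593 (prevalence)
- P(+|D) = 0.9800 (sensitivity)
- P(-|¬D) = 0.9357 (specificity)
- P(+|¬D) = 0.0643 (false positive rate = 1 - specificity)

Step 1: Find P(+)
P(+) = P(+|D)P(D) + P(+|¬D)P(¬D)
     = 0.9800 × 0.0593 + 0.0643 × 0.9407
     = 0.05811400 + 0.06048701
     = 0.11860101

Step 2: Apply Bayes' theorem for P(D|+)
P(D|+) = P(+|D)P(D) / P(+)
       = 0.05811400 / 0.11860101
       = 0.4900


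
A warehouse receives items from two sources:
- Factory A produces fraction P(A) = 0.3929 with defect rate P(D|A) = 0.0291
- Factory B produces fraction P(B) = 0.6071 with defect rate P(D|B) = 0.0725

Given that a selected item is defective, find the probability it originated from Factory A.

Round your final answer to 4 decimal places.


Let A = from Factory A, D = defective

Given:
- P(A) = 0.3929, P(B) = 0.6071
- P(D|A) = 0.0291, P(D|B) = 0.0725

Step 1: Find P(D)
P(D) = P(D|A)P(A) + P(D|B)P(B)
     = 0.0291 × 0.3929 + 0.0725 × 0.6071
     = 0.01143339 + 0.04401475
     = 0.05544814

Step 2: Apply Bayes' theorem
P(A|D) = P(D|A)P(A) / P(D)
       = 0.01143339 / 0.05544814
       = 0.2062


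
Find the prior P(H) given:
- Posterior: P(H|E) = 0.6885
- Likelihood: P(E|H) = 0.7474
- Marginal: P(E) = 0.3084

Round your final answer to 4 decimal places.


From Bayes' theorem: P(H|E) = P(E|H) × P(H) / P(E)

Rearranging for P(H):
P(H) = P(H|E) × P(E) / P(E|H)
     = 0.6885 × 0.3084 / 0.7474
     = 0.21233340 / 0.7474
     = 0.2841


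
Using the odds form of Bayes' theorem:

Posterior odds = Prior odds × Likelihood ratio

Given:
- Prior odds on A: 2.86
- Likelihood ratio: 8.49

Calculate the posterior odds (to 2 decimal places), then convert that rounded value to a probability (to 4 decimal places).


Step 1: Calculate posterior odds
Posterior odds = Prior odds × LR
               = 2.86 × 8.49
               = 24.28

Step 2: Convert to probability
P(A|E) = Posterior odds / (1 + Posterior odds)
       = 24.28 / (1 + 24.28)
       = 24.28 / 25.28
       = 0.9604

The evidence increased P(A) from 0.7409 to 0.9604.


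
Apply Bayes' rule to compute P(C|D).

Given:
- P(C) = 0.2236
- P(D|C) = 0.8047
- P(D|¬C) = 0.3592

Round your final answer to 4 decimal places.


Bayes' theorem: P(C|D) = P(D|C) × P(C) / P(D)

Step 1: Calculate P(D) using law of total probability
P(D) = P(D|C)P(C) + P(D|¬C)P(¬C)
     = 0.8047 × 0.2236 + 0.3592 × 0.7764
     = 0.17993092 + 0.27888288
     = 0.45881380

Step 2: Apply Bayes' theorem
P(C|D) = P(D|C) × P(C) / P(D)
       = 0.17993092 / 0.45881380
       = 0.3922


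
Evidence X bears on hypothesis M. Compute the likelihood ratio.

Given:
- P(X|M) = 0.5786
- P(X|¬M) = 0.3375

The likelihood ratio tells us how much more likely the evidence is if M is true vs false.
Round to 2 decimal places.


Likelihood Ratio (LR) = P(X|M) / P(X|¬M)

LR = 0.5786 / 0.3375
   = 1.71

The evidence is 1.71 times more likely if M is true than if M is false.
Since LR > 1, the evidence supports M over ¬M.


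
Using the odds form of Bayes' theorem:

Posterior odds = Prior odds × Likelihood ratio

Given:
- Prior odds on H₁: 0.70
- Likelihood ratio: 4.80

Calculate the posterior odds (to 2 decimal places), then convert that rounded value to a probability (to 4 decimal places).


Step 1: Calculate posterior odds
Posterior odds = Prior odds × LR
               = 0.70 × 4.80
               = 3.36

Step 2: Convert to probability
P(H₁|E) = Posterior odds / (1 + Posterior odds)
       = 3.36 / (1 + 3.36)
       = 3.36 / 4.36
       = 0.7706

The evidence increased P(H₁) from 0.4118 to 0.7706.


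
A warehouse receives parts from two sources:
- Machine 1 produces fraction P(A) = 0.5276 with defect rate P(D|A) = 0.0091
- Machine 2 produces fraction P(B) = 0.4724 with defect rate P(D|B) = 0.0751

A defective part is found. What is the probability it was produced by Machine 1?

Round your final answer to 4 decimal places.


Let A = from Machine 1, D = defective

Given:
- P(A) = 0.5276, P(B) = 0.4724
- P(D|A) = 0.0091, P(D|B) = 0.0751

Step 1: Find P(D)
P(D) = P(D|A)P(A) + P(D|B)P(B)
     = 0.0091 × 0.5276 + 0.0751 × 0.4724
     = 0.00480116 + 0.03547724
     = 0.04027840

Step 2: Apply Bayes' theorem
P(A|D) = P(D|A)P(A) / P(D)
       = 0.00480116 / 0.04027840
       = 0.1192


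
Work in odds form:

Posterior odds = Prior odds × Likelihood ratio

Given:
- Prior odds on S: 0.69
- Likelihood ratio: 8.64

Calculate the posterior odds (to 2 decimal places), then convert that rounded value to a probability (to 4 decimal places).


Step 1: Calculate posterior odds
Posterior odds = Prior odds × LR
               = 0.69 × 8.64
               = 5.96

Step 2: Convert to probability
P(S|E) = Posterior odds / (1 + Posterior odds)
       = 5.96 / (1 + 5.96)
       = 5.96 / 6.96
       = 0.8563

The evidence increased P(S) from 0.4083 to 0.8563.


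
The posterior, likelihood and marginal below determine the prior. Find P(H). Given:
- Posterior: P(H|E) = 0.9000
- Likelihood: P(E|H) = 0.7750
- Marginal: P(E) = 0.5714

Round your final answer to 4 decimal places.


From Bayes' theorem: P(H|E) = P(E|H) × P(H) / P(E)

Rearranging for P(H):
P(H) = P(H|E) × P(E) / P(E|H)
     = 0.9000 × 0.5714 / 0.7750
     = 0.51426000 / 0.7750
     = 0.6636


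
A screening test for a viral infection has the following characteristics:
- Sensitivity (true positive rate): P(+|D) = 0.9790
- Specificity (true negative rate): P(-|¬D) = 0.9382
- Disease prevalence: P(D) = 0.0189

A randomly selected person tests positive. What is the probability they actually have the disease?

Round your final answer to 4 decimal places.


Let D = has disease, + = positive test

Given:
- P(D) = 0.0189 (prevalence)
- P(+|D) = 0.9790 (sensitivity)
- P(-|¬D) = 0.9382 (specificity)
- P(+|¬D) = 0.0618 (false positive rate = 1 - specificity)

Step 1: Find P(+)
P(+) = P(+|D)P(D) + P(+|¬D)P(¬D)
     = 0.9790 × 0.0189 + 0.0618 × 0.9811
     = 0.01850310 + 0.06063198
     = 0.07913508

Step 2: Apply Bayes' theorem for P(D|+)
P(D|+) = P(+|D)P(D) / P(+)
       = 0.01850310 / 0.07913508
       = 0.2338


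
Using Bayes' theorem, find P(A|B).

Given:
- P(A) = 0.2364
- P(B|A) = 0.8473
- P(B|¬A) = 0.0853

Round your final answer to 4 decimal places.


Bayes' theorem: P(A|B) = P(B|A) × P(A) / P(B)

Step 1: Calculate P(B) using law of total probability
P(B) = P(B|A)P(A) + P(B|¬A)P(¬A)
     = 0.8473 × 0.2364 + 0.0853 × 0.7636
     = 0.20030172 + 0.06513508
     = 0.26543680

Step 2: Apply Bayes' theorem
P(A|B) = P(B|A) × P(A) / P(B)
       = 0.20030172 / 0.26543680
       = 0.7546


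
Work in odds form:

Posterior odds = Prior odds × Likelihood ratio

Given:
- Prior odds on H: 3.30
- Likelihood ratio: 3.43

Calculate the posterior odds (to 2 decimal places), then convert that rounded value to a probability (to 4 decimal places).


Step 1: Calculate posterior odds
Posterior odds = Prior odds × LR
               = 3.30 × 3.43
               = 11.32

Step 2: Convert to probability
P(H|E) = Posterior odds / (1 + Posterior odds)
       = 11.32 / (1 + 11.32)
       = 11.32 / 12.32
       = 0.9188

The evidence increased P(H) from 0.7674 to 0.9188.


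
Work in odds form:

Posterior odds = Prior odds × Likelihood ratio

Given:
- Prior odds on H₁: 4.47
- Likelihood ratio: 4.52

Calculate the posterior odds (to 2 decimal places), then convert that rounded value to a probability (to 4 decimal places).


Step 1: Calculate posterior odds
Posterior odds = Prior odds × LR
               = 4.47 × 4.52
               = 20.20

Step 2: Convert to probability
P(H₁|E) = Posterior odds / (1 + Posterior odds)
       = 20.20 / (1 + 20.20)
       = 20.20 / 21.20
       = 0.9528

The evidence increased P(H₁) from 0.8172 to 0.9528.


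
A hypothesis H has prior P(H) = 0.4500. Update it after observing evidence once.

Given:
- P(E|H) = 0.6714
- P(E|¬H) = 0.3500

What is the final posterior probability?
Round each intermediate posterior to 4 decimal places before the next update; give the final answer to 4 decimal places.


Sequential Bayesian updating:

Initial prior: P(H) = 0.4500

Update 1:
  P(E) = 0.6714 × 0.4500 + 0.3500 × 0.5500 = 0.30213000 + 0.19250000 = 0.49463000
  P(H|E) = 0.30213000 / 0.49463000 = 0.6108

Final posterior: 0.6108


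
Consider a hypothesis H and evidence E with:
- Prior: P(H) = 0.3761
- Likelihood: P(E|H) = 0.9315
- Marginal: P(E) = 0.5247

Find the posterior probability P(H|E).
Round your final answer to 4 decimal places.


Using Bayes' theorem:

P(H|E) = P(E|H) × P(H) / P(E)
       = 0.9315 × 0.3761 / 0.5247
       = 0.35033715 / 0.5247
       = 0.6677

The evidence strengthens our belief in H.
Prior: 0.3761 → Posterior: 0.6677


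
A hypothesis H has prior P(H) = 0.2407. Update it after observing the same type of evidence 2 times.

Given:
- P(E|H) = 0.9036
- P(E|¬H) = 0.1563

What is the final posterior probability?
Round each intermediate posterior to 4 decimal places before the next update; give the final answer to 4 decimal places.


Sequential Bayesian updating:

Initial prior: P(H) = 0.2407

Update 1:
  P(E) = 0.9036 × 0.2407 + 0.1563 × 0.7593 = 0.21749652 + 0.11867859 = 0.33617511
  P(H|E) = 0.21749652 / 0.33617511 = 0.6470

Update 2:
  P(E) = 0.9036 × 0.6470 + 0.1563 × 0.3530 = 0.58462920 + 0.05517390 = 0.63980310
  P(H|E) = 0.58462920 / 0.63980310 = 0.9138

Final posterior: 0.9138


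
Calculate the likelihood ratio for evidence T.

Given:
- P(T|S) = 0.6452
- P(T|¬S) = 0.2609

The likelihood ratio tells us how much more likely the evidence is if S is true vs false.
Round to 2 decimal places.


Likelihood Ratio (LR) = P(T|S) / P(T|¬S)

LR = 0.6452 / 0.2609
   = 2.47

The evidence is 2.47 times more likely if S is true than if S is false.
LR > 1, so observing T raises the odds in favor of S.


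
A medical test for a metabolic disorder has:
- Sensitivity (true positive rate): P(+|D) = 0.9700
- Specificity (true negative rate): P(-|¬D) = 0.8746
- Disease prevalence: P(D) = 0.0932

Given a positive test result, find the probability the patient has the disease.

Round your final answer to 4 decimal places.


Let D = has disease, + = positive test

Given:
- P(D) = 0.0932 (prevalence)
- P(+|D) = 0.9700 (sensitivity)
- P(-|¬D) = 0.8746 (specificity)
- P(+|¬D) = 0.1254 (false positive rate = 1 - specificity)

Step 1: Find P(+)
P(+) = P(+|D)P(D) + P(+|¬D)P(¬D)
     = 0.9700 × 0.0932 + 0.1254 × 0.9068
     = 0.09040400 + 0.11371272
     = 0.20411672

Step 2: Apply Bayes' theorem for P(D|+)
P(D|+) = P(+|D)P(D) / P(+)
       = 0.09040400 / 0.20411672
       = 0.4429


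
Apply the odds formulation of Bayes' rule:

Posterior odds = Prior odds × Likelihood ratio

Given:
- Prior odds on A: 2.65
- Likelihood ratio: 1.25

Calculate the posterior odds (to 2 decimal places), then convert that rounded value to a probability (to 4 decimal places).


Step 1: Calculate posterior odds
Posterior odds = Prior odds × LR
               = 2.65 × 1.25
               = 3.31

Step 2: Convert to probability
P(A|E) = Posterior odds / (1 + Posterior odds)
       = 3.31 / (1 + 3.31)
       = 3.31 / 4.31
       = 0.7680

The evidence increased P(A) from 0.7260 to 0.7680.


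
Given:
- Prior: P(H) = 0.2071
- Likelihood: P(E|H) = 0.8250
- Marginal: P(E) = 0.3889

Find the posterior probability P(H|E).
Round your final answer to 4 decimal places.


Using Bayes' theorem:

P(H|E) = P(E|H) × P(H) / P(E)
       = 0.8250 × 0.2071 / 0.3889
       = 0.17085750 / 0.3889
       = 0.4393

The evidence strengthens our belief in H.
Prior: 0.2071 → Posterior: 0.4393


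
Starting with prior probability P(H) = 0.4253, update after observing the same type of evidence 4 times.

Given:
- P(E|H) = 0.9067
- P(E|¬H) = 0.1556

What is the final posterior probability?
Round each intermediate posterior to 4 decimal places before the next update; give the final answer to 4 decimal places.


Sequential Bayesian updating:

Initial prior: P(H) = 0.4253

Update 1:
  P(E) = 0.9067 × 0.4253 + 0.1556 × 0.5747 = 0.38561951 + 0.08942332 = 0.47504283
  P(H|E) = 0.38561951 / 0.47504283 = 0.8118

Update 2:
  P(E) = 0.9067 × 0.8118 + 0.1556 × 0.1882 = 0.73605906 + 0.02928392 = 0.76534298
  P(H|E) = 0.73605906 / 0.76534298 = 0.9617

Update 3:
  P(E) = 0.9067 × 0.9617 + 0.1556 × 0.0383 = 0.87197339 + 0.00595948 = 0.87793287
  P(H|E) = 0.87197339 / 0.87793287 = 0.9932

Update 4:
  P(E) = 0.9067 × 0.9932 + 0.1556 × 0.0068 = 0.90053444 + 0.00105808 = 0.90159252
  P(H|E) = 0.90053444 / 0.90159252 = 0.9988

Final posterior: 0.9988


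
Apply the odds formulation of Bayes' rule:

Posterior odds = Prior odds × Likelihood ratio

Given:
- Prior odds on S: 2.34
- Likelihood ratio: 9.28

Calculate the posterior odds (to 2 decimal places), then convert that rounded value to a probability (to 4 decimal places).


Step 1: Calculate posterior odds
Posterior odds = Prior odds × LR
               = 2.34 × 9.28
               = 21.72

Step 2: Convert to probability
P(S|E) = Posterior odds / (1 + Posterior odds)
       = 21.72 / (1 + 21.72)
       = 21.72 / 22.72
       = 0.9560

The evidence increased P(S) from 0.7006 to 0.9560.


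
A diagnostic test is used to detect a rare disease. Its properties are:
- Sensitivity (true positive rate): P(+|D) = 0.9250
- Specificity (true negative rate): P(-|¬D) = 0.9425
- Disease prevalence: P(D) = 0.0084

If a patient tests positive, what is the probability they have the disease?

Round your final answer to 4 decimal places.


Let D = has disease, + = positive test

Given:
- P(D) = 0.0084 (prevalence)
- P(+|D) = 0.9250 (sensitivity)
- P(-|¬D) = 0.9425 (specificity)
- P(+|¬D) = 0.0575 (false positive rate = 1 - specificity)

Step 1: Find P(+)
P(+) = P(+|D)P(D) + P(+|¬D)P(¬D)
     = 0.9250 × 0.0084 + 0.0575 × 0.9916
     = 0.00777000 + 0.05701700
     = 0.06478700

Step 2: Apply Bayes' theorem for P(D|+)
P(D|+) = P(+|D)P(D) / P(+)
       = 0.00777000 / 0.06478700
       = 0.1199


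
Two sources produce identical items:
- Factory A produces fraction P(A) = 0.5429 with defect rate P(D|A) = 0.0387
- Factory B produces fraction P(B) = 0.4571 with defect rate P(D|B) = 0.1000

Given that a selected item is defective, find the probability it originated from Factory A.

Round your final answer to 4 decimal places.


Let A = from Factory A, D = defective

Given:
- P(A) = 0.5429, P(B) = 0.4571
- P(D|A) = 0.0387, P(D|B) = 0.1000

Step 1: Find P(D)
P(D) = P(D|A)P(A) + P(D|B)P(B)
     = 0.0387 × 0.5429 + 0.1000 × 0.4571
     = 0.02101023 + 0.04571000
     = 0.06672023

Step 2: Apply Bayes' theorem
P(A|D) = P(D|A)P(A) / P(D)
       = 0.02101023 / 0.06672023
       = 0.3149


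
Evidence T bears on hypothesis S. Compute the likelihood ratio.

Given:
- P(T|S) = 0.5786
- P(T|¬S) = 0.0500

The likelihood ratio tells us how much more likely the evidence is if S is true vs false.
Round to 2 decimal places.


Likelihood Ratio (LR) = P(T|S) / P(T|¬S)

LR = 0.5786 / 0.0500
   = 11.57

The evidence is 11.57 times more likely if S is true than if S is false.
Since LR > 1, the evidence supports S over ¬S.


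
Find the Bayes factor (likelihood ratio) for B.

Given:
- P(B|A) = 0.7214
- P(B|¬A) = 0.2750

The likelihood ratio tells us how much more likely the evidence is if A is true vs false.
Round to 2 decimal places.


Likelihood Ratio (LR) = P(B|A) / P(B|¬A)

LR = 0.7214 / 0.2750
   = 2.62

The evidence is 2.62 times more likely if A is true than if A is false.
Because LR exceeds 1, B is evidence for A.


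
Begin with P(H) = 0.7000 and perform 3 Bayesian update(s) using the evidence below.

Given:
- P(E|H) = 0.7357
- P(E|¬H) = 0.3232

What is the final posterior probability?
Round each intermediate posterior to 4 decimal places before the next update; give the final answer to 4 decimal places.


Sequential Bayesian updating:

Initial prior: P(H) = 0.7000

Update 1:
  P(E) = 0.7357 × 0.7000 + 0.3232 × 0.3000 = 0.51499000 + 0.09696000 = 0.61195000
  P(H|E) = 0.51499000 / 0.61195000 = 0.8416

Update 2:
  P(E) = 0.7357 × 0.8416 + 0.3232 × 0.1584 = 0.61916512 + 0.05119488 = 0.67036000
  P(H|E) = 0.61916512 / 0.67036000 = 0.9236

Update 3:
  P(E) = 0.7357 × 0.9236 + 0.3232 × 0.0764 = 0.67949252 + 0.02469248 = 0.70418500
  P(H|E) = 0.67949252 / 0.70418500 = 0.9649

Final posterior: 0.9649


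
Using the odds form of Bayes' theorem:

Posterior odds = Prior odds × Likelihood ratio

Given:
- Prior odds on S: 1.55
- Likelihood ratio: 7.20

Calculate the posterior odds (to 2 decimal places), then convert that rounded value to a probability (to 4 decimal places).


Step 1: Calculate posterior odds
Posterior odds = Prior odds × LR
               = 1.55 × 7.20
               = 11.16

Step 2: Convert to probability
P(S|E) = Posterior odds / (1 + Posterior odds)
       = 11.16 / (1 + 11.16)
       = 11.16 / 12.16
       = 0.9178

The evidence increased P(S) from 0.6078 to 0.9178.


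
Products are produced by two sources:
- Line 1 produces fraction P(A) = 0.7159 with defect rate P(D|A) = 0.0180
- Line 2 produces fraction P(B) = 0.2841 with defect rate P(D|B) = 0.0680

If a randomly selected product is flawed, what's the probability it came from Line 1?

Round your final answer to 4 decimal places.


Let A = from Line 1, D = flawed

Given:
- P(A) = 0.7159, P(B) = 0.2841
- P(D|A) = 0.0180, P(D|B) = 0.0680

Step 1: Find P(D)
P(D) = P(D|A)P(A) + P(D|B)P(B)
     = 0.0180 × 0.7159 + 0.0680 × 0.2841
     = 0.01288620 + 0.01931880
     = 0.03220500

Step 2: Apply Bayes' theorem
P(A|D) = P(D|A)P(A) / P(D)
       = 0.01288620 / 0.03220500
       = 0.4001


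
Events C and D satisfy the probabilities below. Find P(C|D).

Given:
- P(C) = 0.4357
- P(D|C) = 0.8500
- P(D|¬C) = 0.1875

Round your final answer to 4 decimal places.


Bayes' theorem: P(C|D) = P(D|C) × P(C) / P(D)

Step 1: Calculate P(D) using law of total probability
P(D) = P(D|C)P(C) + P(D|¬C)P(¬C)
     = 0.8500 × 0.4357 + 0.1875 × 0.5643
     = 0.37034500 + 0.10580625
     = 0.47615125

Step 2: Apply Bayes' theorem
P(C|D) = P(D|C) × P(C) / P(D)
       = 0.37034500 / 0.47615125
       = 0.7778


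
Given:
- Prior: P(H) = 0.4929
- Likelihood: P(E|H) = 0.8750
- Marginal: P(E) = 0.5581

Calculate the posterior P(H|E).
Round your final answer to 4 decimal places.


Using Bayes' theorem:

P(H|E) = P(E|H) × P(H) / P(E)
       = 0.8750 × 0.4929 / 0.5581
       = 0.43128750 / 0.5581
       = 0.7728

The evidence strengthens our belief in H.
Prior: 0.4929 → Posterior: 0.7728


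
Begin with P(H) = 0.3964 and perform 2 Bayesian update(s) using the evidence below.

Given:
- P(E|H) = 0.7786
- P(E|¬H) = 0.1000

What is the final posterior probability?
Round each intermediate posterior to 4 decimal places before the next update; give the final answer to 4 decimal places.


Sequential Bayesian updating:

Initial prior: P(H) = 0.3964

Update 1:
  P(E) = 0.7786 × 0.3964 + 0.1000 × 0.6036 = 0.30863704 + 0.06036000 = 0.36899704
  P(H|E) = 0.30863704 / 0.36899704 = 0.8364

Update 2:
  P(E) = 0.7786 × 0.8364 + 0.1000 × 0.1636 = 0.65122104 + 0.01636000 = 0.66758104
  P(H|E) = 0.65122104 / 0.66758104 = 0.9755

Final posterior: 0.9755


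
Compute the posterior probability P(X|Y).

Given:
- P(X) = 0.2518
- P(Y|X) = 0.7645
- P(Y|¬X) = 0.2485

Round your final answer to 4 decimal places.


Bayes' theorem: P(X|Y) = P(Y|X) × P(X) / P(Y)

Step 1: Calculate P(Y) using law of total probability
P(Y) = P(Y|X)P(X) + P(Y|¬X)P(¬X)
     = 0.7645 × 0.2518 + 0.2485 × 0.7482
     = 0.19250110 + 0.18592770
     = 0.37842880

Step 2: Apply Bayes' theorem
P(X|Y) = P(Y|X) × P(X) / P(Y)
       = 0.19250110 / 0.37842880
       = 0.5087


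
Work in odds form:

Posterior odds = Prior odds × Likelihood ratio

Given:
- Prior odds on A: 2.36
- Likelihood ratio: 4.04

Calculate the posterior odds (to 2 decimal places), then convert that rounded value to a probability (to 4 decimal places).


Step 1: Calculate posterior odds
Posterior odds = Prior odds × LR
               = 2.36 × 4.04
               = 9.53

Step 2: Convert to probability
P(A|E) = Posterior odds / (1 + Posterior odds)
       = 9.53 / (1 + 9.53)
       = 9.53 / 10.53
       = 0.9050

The evidence increased P(A) from 0.7024 to 0.9050.


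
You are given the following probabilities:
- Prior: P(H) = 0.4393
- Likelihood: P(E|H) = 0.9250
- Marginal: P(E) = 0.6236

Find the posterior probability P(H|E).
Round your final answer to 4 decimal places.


Using Bayes' theorem:

P(H|E) = P(E|H) × P(H) / P(E)
       = 0.9250 × 0.4393 / 0.6236
       = 0.40635250 / 0.6236
       = 0.6516

The evidence strengthens our belief in H.
Prior: 0.4393 → Posterior: 0.6516


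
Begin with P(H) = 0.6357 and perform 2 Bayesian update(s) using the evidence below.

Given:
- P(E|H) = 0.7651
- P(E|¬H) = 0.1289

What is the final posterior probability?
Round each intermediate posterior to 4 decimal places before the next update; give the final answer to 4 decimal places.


Sequential Bayesian updating:

Initial prior: P(H) = 0.6357

Update 1:
  P(E) = 0.7651 × 0.6357 + 0.1289 × 0.3643 = 0.48637407 + 0.04695827 = 0.53333234
  P(H|E) = 0.48637407 / 0.53333234 = 0.9120

Update 2:
  P(E) = 0.7651 × 0.9120 + 0.1289 × 0.0880 = 0.69777120 + 0.01134320 = 0.70911440
  P(H|E) = 0.69777120 / 0.70911440 = 0.9840

Final posterior: 0.9840


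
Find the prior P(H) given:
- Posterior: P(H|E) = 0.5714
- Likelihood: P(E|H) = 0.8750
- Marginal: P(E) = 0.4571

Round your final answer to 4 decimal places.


From Bayes' theorem: P(H|E) = P(E|H) × P(H) / P(E)

Rearranging for P(H):
P(H) = P(H|E) × P(E) / P(E|H)
     = 0.5714 × 0.4571 / 0.8750
     = 0.26118694 / 0.8750
     = 0.2985


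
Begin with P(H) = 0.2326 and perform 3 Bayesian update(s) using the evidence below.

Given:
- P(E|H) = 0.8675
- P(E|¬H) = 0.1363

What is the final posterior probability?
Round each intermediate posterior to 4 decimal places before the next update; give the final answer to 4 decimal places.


Sequential Bayesian updating:

Initial prior: P(H) = 0.2326

Update 1:
  P(E) = 0.8675 × 0.2326 + 0.1363 × 0.7674 = 0.20178050 + 0.10459662 = 0.30637712
  P(H|E) = 0.20178050 / 0.30637712 = 0.6586

Update 2:
  P(E) = 0.8675 × 0.6586 + 0.1363 × 0.3414 = 0.57133550 + 0.04653282 = 0.61786832
  P(H|E) = 0.57133550 / 0.61786832 = 0.9247

Update 3:
  P(E) = 0.8675 × 0.9247 + 0.1363 × 0.0753 = 0.80217725 + 0.01026339 = 0.81244064
  P(H|E) = 0.80217725 / 0.81244064 = 0.9874

Final posterior: 0.9874


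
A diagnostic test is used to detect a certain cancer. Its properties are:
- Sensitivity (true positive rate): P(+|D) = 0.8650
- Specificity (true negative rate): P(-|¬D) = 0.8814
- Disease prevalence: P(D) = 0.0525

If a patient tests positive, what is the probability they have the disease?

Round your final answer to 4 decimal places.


Let D = has disease, + = positive test

Given:
- P(D) = 0.0525 (prevalence)
- P(+|D) = 0.8650 (sensitivity)
- P(-|¬D) = 0.8814 (specificity)
- P(+|¬D) = 0.1186 (false positive rate = 1 - specificity)

Step 1: Find P(+)
P(+) = P(+|D)P(D) + P(+|¬D)P(¬D)
     = 0.8650 × 0.0525 + 0.1186 × 0.9475
     = 0.04541250 + 0.11237350
     = 0.15778600

Step 2: Apply Bayes' theorem for P(D|+)
P(D|+) = P(+|D)P(D) / P(+)
       = 0.04541250 / 0.15778600
       = 0.2878


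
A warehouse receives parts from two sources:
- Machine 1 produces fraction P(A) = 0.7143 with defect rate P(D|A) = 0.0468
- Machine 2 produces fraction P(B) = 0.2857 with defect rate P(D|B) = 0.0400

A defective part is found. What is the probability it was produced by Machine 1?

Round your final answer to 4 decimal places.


Let A = from Machine 1, D = defective

Given:
- P(A) = 0.7143, P(B) = 0.2857
- P(D|A) = 0.0468, P(D|B) = 0.0400

Step 1: Find P(D)
P(D) = P(D|A)P(A) + P(D|B)P(B)
     = 0.0468 × 0.7143 + 0.0400 × 0.2857
     = 0.03342924 + 0.01142800
     = 0.04485724

Step 2: Apply Bayes' theorem
P(A|D) = P(D|A)P(A) / P(D)
       = 0.03342924 / 0.04485724
       = 0.7452


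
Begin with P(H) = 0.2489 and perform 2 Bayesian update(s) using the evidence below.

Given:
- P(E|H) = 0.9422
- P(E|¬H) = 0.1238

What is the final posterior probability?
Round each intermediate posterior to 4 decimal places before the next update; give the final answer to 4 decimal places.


Sequential Bayesian updating:

Initial prior: P(H) = 0.2489

Update 1:
  P(E) = 0.9422 × 0.2489 + 0.1238 × 0.7511 = 0.23451358 + 0.09298618 = 0.32749976
  P(H|E) = 0.23451358 / 0.32749976 = 0.7161

Update 2:
  P(E) = 0.9422 × 0.7161 + 0.1238 × 0.2839 = 0.67470942 + 0.03514682 = 0.70985624
  P(H|E) = 0.67470942 / 0.70985624 = 0.9505

Final posterior: 0.9505


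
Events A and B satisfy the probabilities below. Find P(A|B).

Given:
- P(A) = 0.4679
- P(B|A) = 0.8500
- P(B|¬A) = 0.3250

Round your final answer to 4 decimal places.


Bayes' theorem: P(A|B) = P(B|A) × P(A) / P(B)

Step 1: Calculate P(B) using law of total probability
P(B) = P(B|A)P(A) + P(B|¬A)P(¬A)
     = 0.8500 × 0.4679 + 0.3250 × 0.5321
     = 0.39771500 + 0.17293250
     = 0.57064750

Step 2: Apply Bayes' theorem
P(A|B) = P(B|A) × P(A) / P(B)
       = 0.39771500 / 0.57064750
       = 0.6970


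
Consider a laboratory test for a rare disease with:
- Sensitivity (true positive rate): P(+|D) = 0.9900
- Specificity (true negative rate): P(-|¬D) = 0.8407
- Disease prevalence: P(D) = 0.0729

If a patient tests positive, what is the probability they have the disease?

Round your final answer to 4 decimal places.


Let D = has disease, + = positive test

Given:
- P(D) = 0.0729 (prevalence)
- P(+|D) = 0.9900 (sensitivity)
- P(-|¬D) = 0.8407 (specificity)
- P(+|¬D) = 0.1593 (false positive rate = 1 - specificity)

Step 1: Find P(+)
P(+) = P(+|D)P(D) + P(+|¬D)P(¬D)
     = 0.9900 × 0.0729 + 0.1593 × 0.9271
     = 0.07217100 + 0.14768703
     = 0.21985803

Step 2: Apply Bayes' theorem for P(D|+)
P(D|+) = P(+|D)P(D) / P(+)
       = 0.07217100 / 0.21985803
       = 0.3283


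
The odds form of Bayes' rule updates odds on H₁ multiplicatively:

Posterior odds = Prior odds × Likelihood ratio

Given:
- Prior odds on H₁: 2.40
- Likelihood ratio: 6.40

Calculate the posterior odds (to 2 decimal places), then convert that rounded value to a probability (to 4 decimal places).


Step 1: Calculate posterior odds
Posterior odds = Prior odds × LR
               = 2.40 × 6.40
               = 15.36

Step 2: Convert to probability
P(H₁|E) = Posterior odds / (1 + Posterior odds)
       = 15.36 / (1 + 15.36)
       = 15.36 / 16.36
       = 0.9389

The evidence increased P(H₁) from 0.7059 to 0.9389.


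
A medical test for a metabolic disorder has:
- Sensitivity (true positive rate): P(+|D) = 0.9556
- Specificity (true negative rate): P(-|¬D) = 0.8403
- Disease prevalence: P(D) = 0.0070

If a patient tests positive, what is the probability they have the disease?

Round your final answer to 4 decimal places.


Let D = has disease, + = positive test

Given:
- P(D) = 0.0070 (prevalence)
- P(+|D) = 0.9556 (sensitivity)
- P(-|¬D) = 0.8403 (specificity)
- P(+|¬D) = 0.1597 (false positive rate = 1 - specificity)

Step 1: Find P(+)
P(+) = P(+|D)P(D) + P(+|¬D)P(¬D)
     = 0.9556 × 0.0070 + 0.1597 × 0.9930
     = 0.00668920 + 0.15858210
     = 0.16527130

Step 2: Apply Bayes' theorem for P(D|+)
P(D|+) = P(+|D)P(D) / P(+)
       = 0.00668920 / 0.16527130
       = 0.0405


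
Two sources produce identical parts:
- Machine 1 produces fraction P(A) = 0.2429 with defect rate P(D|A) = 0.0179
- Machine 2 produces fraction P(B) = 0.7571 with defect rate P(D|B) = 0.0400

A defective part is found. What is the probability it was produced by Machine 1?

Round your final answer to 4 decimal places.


Let A = from Machine 1, D = defective

Given:
- P(A) = 0.2429, P(B) = 0.7571
- P(D|A) = 0.0179, P(D|B) = 0.0400

Step 1: Find P(D)
P(D) = P(D|A)P(A) + P(D|B)P(B)
     = 0.0179 × 0.2429 + 0.0400 × 0.7571
     = 0.00434791 + 0.03028400
     = 0.03463191

Step 2: Apply Bayes' theorem
P(A|D) = P(D|A)P(A) / P(D)
       = 0.00434791 / 0.03463191
       = 0.1255


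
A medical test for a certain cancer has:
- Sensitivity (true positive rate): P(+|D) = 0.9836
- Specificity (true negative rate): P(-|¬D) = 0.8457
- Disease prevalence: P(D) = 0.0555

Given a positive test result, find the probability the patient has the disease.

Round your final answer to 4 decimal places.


Let D = has disease, + = positive test

Given:
- P(D) = 0.0555 (prevalence)
- P(+|D) = 0.9836 (sensitivity)
- P(-|¬D) = 0.8457 (specificity)
- P(+|¬D) = 0.1543 (false positive rate = 1 - specificity)

Step 1: Find P(+)
P(+) = P(+|D)P(D) + P(+|¬D)P(¬D)
     = 0.9836 × 0.0555 + 0.1543 × 0.9445
     = 0.05458980 + 0.14573635
     = 0.20032615

Step 2: Apply Bayes' theorem for P(D|+)
P(D|+) = P(+|D)P(D) / P(+)
       = 0.05458980 / 0.20032615
       = 0.2725


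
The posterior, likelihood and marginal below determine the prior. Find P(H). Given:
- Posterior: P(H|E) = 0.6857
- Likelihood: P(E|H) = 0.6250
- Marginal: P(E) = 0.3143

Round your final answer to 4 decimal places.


From Bayes' theorem: P(H|E) = P(E|H) × P(H) / P(E)

Rearranging for P(H):
P(H) = P(H|E) × P(E) / P(E|H)
     = 0.6857 × 0.3143 / 0.6250
     = 0.21551551 / 0.6250
     = 0.3448


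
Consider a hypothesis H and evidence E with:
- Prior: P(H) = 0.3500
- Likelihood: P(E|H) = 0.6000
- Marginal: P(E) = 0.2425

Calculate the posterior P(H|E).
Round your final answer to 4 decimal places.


Using Bayes' theorem:

P(H|E) = P(E|H) × P(H) / P(E)
       = 0.6000 × 0.3500 / 0.2425
       = 0.21000000 / 0.2425
       = 0.8660

The evidence strengthens our belief in H.
Prior: 0.3500 → Posterior: 0.8660


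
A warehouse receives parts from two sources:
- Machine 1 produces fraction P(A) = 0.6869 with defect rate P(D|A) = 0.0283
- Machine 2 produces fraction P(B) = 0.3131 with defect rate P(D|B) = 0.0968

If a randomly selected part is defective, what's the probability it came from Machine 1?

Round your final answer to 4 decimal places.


Let A = from Machine 1, D = defective

Given:
- P(A) = 0.6869, P(B) = 0.3131
- P(D|A) = 0.0283, P(D|B) = 0.0968

Step 1: Find P(D)
P(D) = P(D|A)P(A) + P(D|B)P(B)
     = 0.0283 × 0.6869 + 0.0968 × 0.3131
     = 0.01943927 + 0.03030808
     = 0.04974735

Step 2: Apply Bayes' theorem
P(A|D) = P(D|A)P(A) / P(D)
       = 0.01943927 / 0.04974735
       = 0.3908


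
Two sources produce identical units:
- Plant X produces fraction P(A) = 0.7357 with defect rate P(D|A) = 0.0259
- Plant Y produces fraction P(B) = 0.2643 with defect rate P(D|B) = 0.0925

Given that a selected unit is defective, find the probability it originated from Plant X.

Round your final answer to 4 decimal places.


Let A = from Plant X, D = defective

Given:
- P(A) = 0.7357, P(B) = 0.2643
- P(D|A) = 0.0259, P(D|B) = 0.0925

Step 1: Find P(D)
P(D) = P(D|A)P(A) + P(D|B)P(B)
     = 0.0259 × 0.7357 + 0.0925 × 0.2643
     = 0.01905463 + 0.02444775
     = 0.04350238

Step 2: Apply Bayes' theorem
P(A|D) = P(D|A)P(A) / P(D)
       = 0.01905463 / 0.04350238
       = 0.4380


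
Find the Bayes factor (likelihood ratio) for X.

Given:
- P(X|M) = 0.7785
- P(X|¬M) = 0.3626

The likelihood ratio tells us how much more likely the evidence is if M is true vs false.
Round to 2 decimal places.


Likelihood Ratio (LR) = P(X|M) / P(X|¬M)

LR = 0.7785 / 0.3626
   = 2.15

The evidence is 2.15 times more likely if M is true than if M is false.
Since LR > 1, the evidence supports M over ¬M.
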